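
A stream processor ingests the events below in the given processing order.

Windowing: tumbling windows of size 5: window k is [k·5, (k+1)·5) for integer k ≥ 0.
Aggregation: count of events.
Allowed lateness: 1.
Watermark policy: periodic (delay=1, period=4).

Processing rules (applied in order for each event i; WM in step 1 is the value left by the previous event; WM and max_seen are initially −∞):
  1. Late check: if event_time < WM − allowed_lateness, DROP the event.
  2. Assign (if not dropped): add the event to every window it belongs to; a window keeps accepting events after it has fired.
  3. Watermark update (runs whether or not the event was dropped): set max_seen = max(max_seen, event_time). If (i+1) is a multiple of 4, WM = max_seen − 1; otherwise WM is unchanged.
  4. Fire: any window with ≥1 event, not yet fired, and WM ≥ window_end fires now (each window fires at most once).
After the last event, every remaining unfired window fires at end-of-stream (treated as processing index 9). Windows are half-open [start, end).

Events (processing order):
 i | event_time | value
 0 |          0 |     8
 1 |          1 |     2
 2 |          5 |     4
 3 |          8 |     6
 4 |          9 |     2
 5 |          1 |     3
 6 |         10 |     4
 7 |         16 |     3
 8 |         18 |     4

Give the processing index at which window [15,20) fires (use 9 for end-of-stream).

9

i=0 t=0 v=8: → [0,5); WM=−∞
i=1 t=1 v=2: → [0,5); WM=−∞
i=2 t=5 v=4: → [5,10); WM=−∞
i=3 t=8 v=6: → [5,10); WM=7; [0,5) fires=2
i=4 t=9 v=2: → [5,10); WM=7
i=5 t=1 v=3: DROP (t<7-1); WM=7
i=6 t=10 v=4: → [10,15); WM=7
i=7 t=16 v=3: → [15,20); WM=15; [5,10) fires=3 [10,15) fires=1
i=8 t=18 v=4: → [15,20); WM=15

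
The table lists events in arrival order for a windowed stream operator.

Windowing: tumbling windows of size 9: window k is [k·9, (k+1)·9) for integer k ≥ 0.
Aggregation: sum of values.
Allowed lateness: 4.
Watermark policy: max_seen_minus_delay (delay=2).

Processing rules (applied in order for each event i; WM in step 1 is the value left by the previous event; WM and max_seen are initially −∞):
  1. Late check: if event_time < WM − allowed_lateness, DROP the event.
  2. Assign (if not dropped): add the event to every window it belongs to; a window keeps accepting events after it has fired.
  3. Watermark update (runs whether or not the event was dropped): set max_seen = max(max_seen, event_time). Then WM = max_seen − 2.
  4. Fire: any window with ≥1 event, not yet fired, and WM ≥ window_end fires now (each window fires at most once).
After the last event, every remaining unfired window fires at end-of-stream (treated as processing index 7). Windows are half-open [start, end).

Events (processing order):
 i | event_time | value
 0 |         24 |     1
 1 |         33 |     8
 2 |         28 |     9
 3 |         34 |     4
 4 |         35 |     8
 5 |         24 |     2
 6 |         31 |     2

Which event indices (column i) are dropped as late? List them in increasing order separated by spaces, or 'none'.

5

i=0 t=24 v=1: → [18,27); WM=22
i=1 t=33 v=8: → [27,36); WM=31; [18,27) fires=1
i=2 t=28 v=9: → [27,36); WM=31
i=3 t=34 v=4: → [27,36); WM=32
i=4 t=35 v=8: → [27,36); WM=33
i=5 t=24 v=2: DROP (t<33-4); WM=33
i=6 t=31 v=2: → [27,36); WM=33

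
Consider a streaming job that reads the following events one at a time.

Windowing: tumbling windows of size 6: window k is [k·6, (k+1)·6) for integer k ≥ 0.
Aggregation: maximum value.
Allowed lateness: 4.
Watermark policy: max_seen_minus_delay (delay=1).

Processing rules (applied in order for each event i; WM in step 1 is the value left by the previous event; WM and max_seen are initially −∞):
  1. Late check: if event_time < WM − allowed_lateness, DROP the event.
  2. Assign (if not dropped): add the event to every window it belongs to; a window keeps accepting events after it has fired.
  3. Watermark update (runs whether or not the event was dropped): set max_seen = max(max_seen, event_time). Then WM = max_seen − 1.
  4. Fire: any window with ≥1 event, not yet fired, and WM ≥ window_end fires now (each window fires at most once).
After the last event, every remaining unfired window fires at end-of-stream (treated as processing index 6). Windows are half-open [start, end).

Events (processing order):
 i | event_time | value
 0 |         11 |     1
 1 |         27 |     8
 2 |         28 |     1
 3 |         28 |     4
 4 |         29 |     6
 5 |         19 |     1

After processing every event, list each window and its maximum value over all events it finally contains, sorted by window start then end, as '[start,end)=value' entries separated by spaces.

[6,12)=1 [24,30)=8

i=0 t=11 v=1: → [6,12); WM=10
i=1 t=27 v=8: → [24,30); WM=26; [6,12) fires=1
i=2 t=28 v=1: → [24,30); WM=27
i=3 t=28 v=4: → [24,30); WM=27
i=4 t=29 v=6: → [24,30); WM=28
i=5 t=19 v=1: DROP (t<28-4); WM=28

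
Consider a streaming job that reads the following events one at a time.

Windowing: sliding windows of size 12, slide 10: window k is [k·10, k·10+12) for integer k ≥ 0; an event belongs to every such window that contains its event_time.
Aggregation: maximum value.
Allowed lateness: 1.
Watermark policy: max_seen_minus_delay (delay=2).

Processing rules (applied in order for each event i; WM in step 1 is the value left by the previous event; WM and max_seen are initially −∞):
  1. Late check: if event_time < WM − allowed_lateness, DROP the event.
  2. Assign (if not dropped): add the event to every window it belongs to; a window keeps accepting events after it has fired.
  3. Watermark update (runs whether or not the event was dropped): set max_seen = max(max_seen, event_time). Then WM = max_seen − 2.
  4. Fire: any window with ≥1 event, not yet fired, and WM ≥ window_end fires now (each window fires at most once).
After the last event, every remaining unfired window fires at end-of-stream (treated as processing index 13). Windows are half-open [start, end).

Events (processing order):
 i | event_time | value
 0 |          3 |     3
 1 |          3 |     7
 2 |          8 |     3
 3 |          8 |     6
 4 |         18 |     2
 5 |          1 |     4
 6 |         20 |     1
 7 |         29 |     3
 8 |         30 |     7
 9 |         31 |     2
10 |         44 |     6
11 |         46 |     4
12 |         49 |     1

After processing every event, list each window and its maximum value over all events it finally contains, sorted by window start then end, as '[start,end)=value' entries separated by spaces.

[0,12)=7 [10,22)=2 [20,32)=7 [30,42)=7 [40,52)=6

i=0 t=3 v=3: → [0,12); WM=1
i=1 t=3 v=7: → [0,12); WM=1
i=2 t=8 v=3: → [0,12); WM=6
i=3 t=8 v=6: → [0,12); WM=6
i=4 t=18 v=2: → [10,22); WM=16; [0,12) fires=7
i=5 t=1 v=4: DROP (t<16-1); WM=16
i=6 t=20 v=1: → [20,32),[10,22); WM=18
i=7 t=29 v=3: → [20,32); WM=27; [10,22) fires=2
i=8 t=30 v=7: → [30,42),[20,32); WM=28
i=9 t=31 v=2: → [30,42),[20,32); WM=29
i=10 t=44 v=6: → [40,52); WM=42; [20,32) fires=7 [30,42) fires=7
i=11 t=46 v=4: → [40,52); WM=44
i=12 t=49 v=1: → [40,52); WM=47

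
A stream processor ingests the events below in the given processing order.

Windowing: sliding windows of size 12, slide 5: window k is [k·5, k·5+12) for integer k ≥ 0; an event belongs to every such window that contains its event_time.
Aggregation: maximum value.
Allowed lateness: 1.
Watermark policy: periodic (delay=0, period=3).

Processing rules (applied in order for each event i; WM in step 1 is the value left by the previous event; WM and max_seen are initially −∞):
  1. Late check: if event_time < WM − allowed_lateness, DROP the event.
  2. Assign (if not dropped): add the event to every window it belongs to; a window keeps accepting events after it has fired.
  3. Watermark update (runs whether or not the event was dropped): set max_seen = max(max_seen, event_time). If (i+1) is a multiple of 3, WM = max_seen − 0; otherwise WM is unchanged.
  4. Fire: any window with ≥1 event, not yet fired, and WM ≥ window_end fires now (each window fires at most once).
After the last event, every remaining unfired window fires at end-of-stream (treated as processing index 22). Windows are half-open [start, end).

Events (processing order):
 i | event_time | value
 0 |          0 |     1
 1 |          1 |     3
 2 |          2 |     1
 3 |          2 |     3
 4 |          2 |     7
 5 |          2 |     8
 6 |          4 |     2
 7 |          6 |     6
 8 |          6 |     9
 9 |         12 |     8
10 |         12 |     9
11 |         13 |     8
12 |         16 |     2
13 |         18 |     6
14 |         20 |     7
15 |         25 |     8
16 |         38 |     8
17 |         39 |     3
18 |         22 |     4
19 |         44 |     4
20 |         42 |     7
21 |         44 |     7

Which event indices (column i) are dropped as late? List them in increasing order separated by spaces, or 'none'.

18

i=0 t=0 v=1: → [0,12); WM=−∞
i=1 t=1 v=3: → [0,12); WM=−∞
i=2 t=2 v=1: → [0,12); WM=2
i=3 t=2 v=3: → [0,12); WM=2
i=4 t=2 v=7: → [0,12); WM=2
i=5 t=2 v=8: → [0,12); WM=2
i=6 t=4 v=2: → [0,12); WM=2
i=7 t=6 v=6: → [5,17),[0,12); WM=2
i=8 t=6 v=9: → [5,17),[0,12); WM=6
i=9 t=12 v=8: → [10,22),[5,17); WM=6
i=10 t=12 v=9: → [10,22),[5,17); WM=6
i=11 t=13 v=8: → [10,22),[5,17); WM=13; [0,12) fires=9
i=12 t=16 v=2: → [15,27),[10,22),[5,17); WM=13
i=13 t=18 v=6: → [15,27),[10,22); WM=13
i=14 t=20 v=7: → [20,32),[15,27),[10,22); WM=20; [5,17) fires=9
i=15 t=25 v=8: → [25,37),[20,32),[15,27); WM=20
i=16 t=38 v=8: → [35,47),[30,42); WM=20
i=17 t=39 v=3: → [35,47),[30,42); WM=39; [10,22) fires=9 [15,27) fires=8 [20,32) fires=8 [25,37) fires=8
i=18 t=22 v=4: DROP (t<39-1); WM=39
i=19 t=44 v=4: → [40,52),[35,47); WM=39
i=20 t=42 v=7: → [40,52),[35,47); WM=44; [30,42) fires=8
i=21 t=44 v=7: → [40,52),[35,47); WM=44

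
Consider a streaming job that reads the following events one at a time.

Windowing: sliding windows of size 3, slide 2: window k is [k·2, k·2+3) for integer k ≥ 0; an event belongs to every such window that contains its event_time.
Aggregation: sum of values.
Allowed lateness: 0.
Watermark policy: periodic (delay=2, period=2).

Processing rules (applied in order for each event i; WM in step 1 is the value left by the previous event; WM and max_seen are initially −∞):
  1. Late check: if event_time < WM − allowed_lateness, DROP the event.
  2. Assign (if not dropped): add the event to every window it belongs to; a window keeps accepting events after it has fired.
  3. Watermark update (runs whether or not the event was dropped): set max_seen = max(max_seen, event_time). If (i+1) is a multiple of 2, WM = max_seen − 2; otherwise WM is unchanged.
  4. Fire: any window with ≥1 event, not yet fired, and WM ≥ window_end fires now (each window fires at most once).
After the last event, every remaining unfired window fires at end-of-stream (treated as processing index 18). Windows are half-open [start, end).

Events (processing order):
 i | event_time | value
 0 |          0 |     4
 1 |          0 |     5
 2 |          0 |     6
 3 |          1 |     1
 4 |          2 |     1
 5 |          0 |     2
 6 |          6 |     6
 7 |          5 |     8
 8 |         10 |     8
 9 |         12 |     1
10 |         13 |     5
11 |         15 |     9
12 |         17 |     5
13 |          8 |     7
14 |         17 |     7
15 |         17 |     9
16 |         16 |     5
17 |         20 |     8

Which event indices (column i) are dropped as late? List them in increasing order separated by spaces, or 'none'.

13

i=0 t=0 v=4: → [0,3); WM=−∞
i=1 t=0 v=5: → [0,3); WM=-2
i=2 t=0 v=6: → [0,3); WM=-2
i=3 t=1 v=1: → [0,3); WM=-1
i=4 t=2 v=1: → [2,5),[0,3); WM=-1
i=5 t=0 v=2: → [0,3); WM=0
i=6 t=6 v=6: → [6,9),[4,7); WM=0
i=7 t=5 v=8: → [4,7); WM=4; [0,3) fires=19
i=8 t=10 v=8: → [10,13),[8,11); WM=4
i=9 t=12 v=1: → [12,15),[10,13); WM=10; [2,5) fires=1 [4,7) fires=14 [6,9) fires=6
i=10 t=13 v=5: → [12,15); WM=10
i=11 t=15 v=9: → [14,17); WM=13; [8,11) fires=8 [10,13) fires=9
i=12 t=17 v=5: → [16,19); WM=13
i=13 t=8 v=7: DROP (t<13-0); WM=15; [12,15) fires=6
i=14 t=17 v=7: → [16,19); WM=15
i=15 t=17 v=9: → [16,19); WM=15
i=16 t=16 v=5: → [16,19),[14,17); WM=15
i=17 t=20 v=8: → [20,23),[18,21); WM=18; [14,17) fires=14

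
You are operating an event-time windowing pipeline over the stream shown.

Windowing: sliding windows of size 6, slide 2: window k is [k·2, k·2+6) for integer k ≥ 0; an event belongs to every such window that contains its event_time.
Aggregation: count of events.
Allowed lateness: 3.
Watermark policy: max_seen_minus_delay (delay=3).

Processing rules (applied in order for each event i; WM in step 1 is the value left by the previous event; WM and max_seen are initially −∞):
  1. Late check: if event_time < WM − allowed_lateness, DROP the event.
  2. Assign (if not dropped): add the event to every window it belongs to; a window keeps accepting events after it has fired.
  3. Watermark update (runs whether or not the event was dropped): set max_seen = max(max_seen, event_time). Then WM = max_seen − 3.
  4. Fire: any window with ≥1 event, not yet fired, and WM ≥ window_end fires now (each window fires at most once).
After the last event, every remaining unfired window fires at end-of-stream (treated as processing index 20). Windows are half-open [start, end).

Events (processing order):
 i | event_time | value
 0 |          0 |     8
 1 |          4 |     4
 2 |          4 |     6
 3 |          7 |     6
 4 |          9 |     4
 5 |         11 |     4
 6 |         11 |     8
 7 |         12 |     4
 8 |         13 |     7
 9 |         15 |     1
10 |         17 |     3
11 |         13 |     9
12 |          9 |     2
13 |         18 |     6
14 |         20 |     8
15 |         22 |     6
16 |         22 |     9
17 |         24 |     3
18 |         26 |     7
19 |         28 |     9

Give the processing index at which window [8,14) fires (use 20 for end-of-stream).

10

i=0 t=0 v=8: → [0,6); WM=-3
i=1 t=4 v=4: → [4,10),[2,8),[0,6); WM=1
i=2 t=4 v=6: → [4,10),[2,8),[0,6); WM=1
i=3 t=7 v=6: → [6,12),[4,10),[2,8); WM=4
i=4 t=9 v=4: → [8,14),[6,12),[4,10); WM=6; [0,6) fires=3
i=5 t=11 v=4: → [10,16),[8,14),[6,12); WM=8; [2,8) fires=3
i=6 t=11 v=8: → [10,16),[8,14),[6,12); WM=8
i=7 t=12 v=4: → [12,18),[10,16),[8,14); WM=9
i=8 t=13 v=7: → [12,18),[10,16),[8,14); WM=10; [4,10) fires=4
i=9 t=15 v=1: → [14,20),[12,18),[10,16); WM=12; [6,12) fires=4
i=10 t=17 v=3: → [16,22),[14,20),[12,18); WM=14; [8,14) fires=5
i=11 t=13 v=9: → [12,18),[10,16),[8,14); WM=14
i=12 t=9 v=2: DROP (t<14-3); WM=14
i=13 t=18 v=6: → [18,24),[16,22),[14,20); WM=15
i=14 t=20 v=8: → [20,26),[18,24),[16,22); WM=17; [10,16) fires=6
i=15 t=22 v=6: → [22,28),[20,26),[18,24); WM=19; [12,18) fires=5
i=16 t=22 v=9: → [22,28),[20,26),[18,24); WM=19
i=17 t=24 v=3: → [24,30),[22,28),[20,26); WM=21; [14,20) fires=3
i=18 t=26 v=7: → [26,32),[24,30),[22,28); WM=23; [16,22) fires=3
i=19 t=28 v=9: → [28,34),[26,32),[24,30); WM=25; [18,24) fires=4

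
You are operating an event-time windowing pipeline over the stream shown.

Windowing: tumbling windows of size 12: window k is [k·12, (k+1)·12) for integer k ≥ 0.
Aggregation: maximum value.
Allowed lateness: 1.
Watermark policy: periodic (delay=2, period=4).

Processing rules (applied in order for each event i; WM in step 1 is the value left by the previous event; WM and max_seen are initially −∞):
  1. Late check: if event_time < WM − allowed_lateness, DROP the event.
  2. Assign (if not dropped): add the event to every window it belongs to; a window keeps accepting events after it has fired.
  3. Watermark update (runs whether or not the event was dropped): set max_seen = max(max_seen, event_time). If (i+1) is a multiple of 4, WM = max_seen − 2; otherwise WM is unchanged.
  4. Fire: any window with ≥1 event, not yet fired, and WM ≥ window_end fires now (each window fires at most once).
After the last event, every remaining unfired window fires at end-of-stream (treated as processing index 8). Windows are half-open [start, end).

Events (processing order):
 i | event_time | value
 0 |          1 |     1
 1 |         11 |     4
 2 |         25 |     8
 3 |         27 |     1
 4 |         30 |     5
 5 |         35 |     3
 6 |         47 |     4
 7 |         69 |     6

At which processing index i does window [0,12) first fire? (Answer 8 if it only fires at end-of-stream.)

3

i=0 t=1 v=1: → [0,12); WM=−∞
i=1 t=11 v=4: → [0,12); WM=−∞
i=2 t=25 v=8: → [24,36); WM=−∞
i=3 t=27 v=1: → [24,36); WM=25; [0,12) fires=4
i=4 t=30 v=5: → [24,36); WM=25
i=5 t=35 v=3: → [24,36); WM=25
i=6 t=47 v=4: → [36,48); WM=25
i=7 t=69 v=6: → [60,72); WM=67; [24,36) fires=8 [36,48) fires=4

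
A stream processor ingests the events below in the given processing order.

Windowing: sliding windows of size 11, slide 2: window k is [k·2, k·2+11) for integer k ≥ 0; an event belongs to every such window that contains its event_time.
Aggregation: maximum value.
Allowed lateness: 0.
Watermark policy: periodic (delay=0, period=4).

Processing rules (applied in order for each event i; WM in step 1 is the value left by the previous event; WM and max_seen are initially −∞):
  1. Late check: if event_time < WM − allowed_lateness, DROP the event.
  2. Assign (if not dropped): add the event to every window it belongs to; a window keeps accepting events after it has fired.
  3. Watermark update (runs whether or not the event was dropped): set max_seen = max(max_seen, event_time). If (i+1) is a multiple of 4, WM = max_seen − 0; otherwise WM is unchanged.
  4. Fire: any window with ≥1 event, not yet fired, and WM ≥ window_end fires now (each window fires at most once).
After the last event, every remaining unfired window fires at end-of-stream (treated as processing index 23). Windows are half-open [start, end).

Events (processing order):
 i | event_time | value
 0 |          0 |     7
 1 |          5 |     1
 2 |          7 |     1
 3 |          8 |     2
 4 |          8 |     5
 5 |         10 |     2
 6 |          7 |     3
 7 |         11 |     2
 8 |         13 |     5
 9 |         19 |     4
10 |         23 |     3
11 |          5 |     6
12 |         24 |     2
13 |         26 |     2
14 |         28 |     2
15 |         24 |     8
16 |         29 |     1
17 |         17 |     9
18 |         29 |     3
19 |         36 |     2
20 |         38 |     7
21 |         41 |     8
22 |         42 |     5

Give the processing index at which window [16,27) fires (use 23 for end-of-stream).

15

i=0 t=0 v=7: → [0,11); WM=−∞
i=1 t=5 v=1: → [4,15),[2,13),[0,11); WM=−∞
i=2 t=7 v=1: → [6,17),[4,15),[2,13),[0,11); WM=−∞
i=3 t=8 v=2: → [8,19),[6,17),[4,15),[2,13),[0,11); WM=8
i=4 t=8 v=5: → [8,19),[6,17),[4,15),[2,13),[0,11); WM=8
i=5 t=10 v=2: → [10,21),[8,19),[6,17),[4,15),[2,13),[0,11); WM=8
i=6 t=7 v=3: DROP (t<8-0); WM=8
i=7 t=11 v=2: → [10,21),[8,19),[6,17),[4,15),[2,13); WM=11; [0,11) fires=7
i=8 t=13 v=5: → [12,23),[10,21),[8,19),[6,17),[4,15); WM=11
i=9 t=19 v=4: → [18,29),[16,27),[14,25),[12,23),[10,21); WM=11
i=10 t=23 v=3: → [22,33),[20,31),[18,29),[16,27),[14,25); WM=11
i=11 t=5 v=6: DROP (t<11-0); WM=23; [2,13) fires=5 [4,15) fires=5 [6,17) fires=5 [8,19) fires=5 [10,21) fires=5 [12,23) fires=5
i=12 t=24 v=2: → [24,35),[22,33),[20,31),[18,29),[16,27),[14,25); WM=23
i=13 t=26 v=2: → [26,37),[24,35),[22,33),[20,31),[18,29),[16,27); WM=23
i=14 t=28 v=2: → [28,39),[26,37),[24,35),[22,33),[20,31),[18,29); WM=23
i=15 t=24 v=8: → [24,35),[22,33),[20,31),[18,29),[16,27),[14,25); WM=28; [14,25) fires=8 [16,27) fires=8
i=16 t=29 v=1: → [28,39),[26,37),[24,35),[22,33),[20,31); WM=28
i=17 t=17 v=9: DROP (t<28-0); WM=28
i=18 t=29 v=3: → [28,39),[26,37),[24,35),[22,33),[20,31); WM=28
i=19 t=36 v=2: → [36,47),[34,45),[32,43),[30,41),[28,39),[26,37); WM=36; [18,29) fires=8 [20,31) fires=8 [22,33) fires=8 [24,35) fires=8
i=20 t=38 v=7: → [38,49),[36,47),[34,45),[32,43),[30,41),[28,39); WM=36
i=21 t=41 v=8: → [40,51),[38,49),[36,47),[34,45),[32,43); WM=36
i=22 t=42 v=5: → [42,53),[40,51),[38,49),[36,47),[34,45),[32,43); WM=36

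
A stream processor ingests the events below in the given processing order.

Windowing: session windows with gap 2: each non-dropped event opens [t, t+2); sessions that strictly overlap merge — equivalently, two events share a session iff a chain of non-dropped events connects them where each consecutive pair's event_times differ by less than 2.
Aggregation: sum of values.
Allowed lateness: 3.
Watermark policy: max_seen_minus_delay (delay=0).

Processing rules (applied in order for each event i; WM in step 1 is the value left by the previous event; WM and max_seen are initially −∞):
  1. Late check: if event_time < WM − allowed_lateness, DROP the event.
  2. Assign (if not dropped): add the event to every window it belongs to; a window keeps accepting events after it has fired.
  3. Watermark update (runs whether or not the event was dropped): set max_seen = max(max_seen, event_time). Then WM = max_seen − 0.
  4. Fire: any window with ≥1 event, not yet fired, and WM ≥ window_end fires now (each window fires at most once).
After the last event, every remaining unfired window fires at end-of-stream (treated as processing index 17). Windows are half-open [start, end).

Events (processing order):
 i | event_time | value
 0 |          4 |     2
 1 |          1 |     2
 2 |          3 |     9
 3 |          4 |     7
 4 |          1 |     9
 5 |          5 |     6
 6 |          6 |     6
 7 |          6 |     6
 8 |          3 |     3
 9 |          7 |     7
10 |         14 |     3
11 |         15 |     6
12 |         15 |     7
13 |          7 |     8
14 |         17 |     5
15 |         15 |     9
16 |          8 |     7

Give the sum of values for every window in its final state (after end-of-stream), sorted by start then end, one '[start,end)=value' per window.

i=0 t=4 v=2: → [4,6); WM=4
i=1 t=1 v=2: → [1,3); WM=4
i=2 t=3 v=9: → [3,6); WM=4
i=3 t=4 v=7: → [3,6); WM=4
i=4 t=1 v=9: → [1,3); WM=4
i=5 t=5 v=6: → [3,7); WM=5
i=6 t=6 v=6: → [3,8); WM=6
i=7 t=6 v=6: → [3,8); WM=6
i=8 t=3 v=3: → [3,8); WM=6
i=9 t=7 v=7: → [3,9); WM=7
i=10 t=14 v=3: → [14,16); WM=14
i=11 t=15 v=6: → [14,17); WM=15
i=12 t=15 v=7: → [14,17); WM=15
i=13 t=7 v=8: DROP (t<15-3); WM=15
i=14 t=17 v=5: → [17,19); WM=17
i=15 t=15 v=9: → [14,17); WM=17
i=16 t=8 v=7: DROP (t<17-3); WM=17

[1,3)=11 [3,9)=46 [14,17)=25 [17,19)=5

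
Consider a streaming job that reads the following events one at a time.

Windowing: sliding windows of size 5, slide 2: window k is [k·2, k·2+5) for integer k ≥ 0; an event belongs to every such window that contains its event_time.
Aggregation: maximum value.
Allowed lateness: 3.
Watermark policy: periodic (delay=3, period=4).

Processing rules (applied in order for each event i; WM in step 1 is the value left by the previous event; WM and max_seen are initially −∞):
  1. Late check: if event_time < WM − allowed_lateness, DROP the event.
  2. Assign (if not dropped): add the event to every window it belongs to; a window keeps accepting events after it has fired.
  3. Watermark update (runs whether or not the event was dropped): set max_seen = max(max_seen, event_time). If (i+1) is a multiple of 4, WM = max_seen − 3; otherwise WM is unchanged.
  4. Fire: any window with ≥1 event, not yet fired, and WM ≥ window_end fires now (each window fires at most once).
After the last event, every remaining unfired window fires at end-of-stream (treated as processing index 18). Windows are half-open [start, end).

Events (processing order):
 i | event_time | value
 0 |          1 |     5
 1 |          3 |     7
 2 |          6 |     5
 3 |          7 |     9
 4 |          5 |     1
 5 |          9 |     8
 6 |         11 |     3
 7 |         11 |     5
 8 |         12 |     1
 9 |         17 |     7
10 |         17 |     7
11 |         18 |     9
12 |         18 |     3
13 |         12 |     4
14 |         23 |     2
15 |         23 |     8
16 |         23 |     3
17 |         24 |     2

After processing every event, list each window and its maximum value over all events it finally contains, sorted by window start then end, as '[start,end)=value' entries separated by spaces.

i=0 t=1 v=5: → [0,5); WM=−∞
i=1 t=3 v=7: → [2,7),[0,5); WM=−∞
i=2 t=6 v=5: → [6,11),[4,9),[2,7); WM=−∞
i=3 t=7 v=9: → [6,11),[4,9); WM=4
i=4 t=5 v=1: → [4,9),[2,7); WM=4
i=5 t=9 v=8: → [8,13),[6,11); WM=4
i=6 t=11 v=3: → [10,15),[8,13); WM=4
i=7 t=11 v=5: → [10,15),[8,13); WM=8; [0,5) fires=7 [2,7) fires=7
i=8 t=12 v=1: → [12,17),[10,15),[8,13); WM=8
i=9 t=17 v=7: → [16,21),[14,19); WM=8
i=10 t=17 v=7: → [16,21),[14,19); WM=8
i=11 t=18 v=9: → [18,23),[16,21),[14,19); WM=15; [4,9) fires=9 [6,11) fires=9 [8,13) fires=8 [10,15) fires=5
i=12 t=18 v=3: → [18,23),[16,21),[14,19); WM=15
i=13 t=12 v=4: → [12,17),[10,15),[8,13); WM=15
i=14 t=23 v=2: → [22,27),[20,25); WM=15
i=15 t=23 v=8: → [22,27),[20,25); WM=20; [12,17) fires=4 [14,19) fires=9
i=16 t=23 v=3: → [22,27),[20,25); WM=20
i=17 t=24 v=2: → [24,29),[22,27),[20,25); WM=20

[0,5)=7 [2,7)=7 [4,9)=9 [6,11)=9 [8,13)=8 [10,15)=5 [12,17)=4 [14,19)=9 [16,21)=9 [18,23)=9 [20,25)=8 [22,27)=8 [24,29)=2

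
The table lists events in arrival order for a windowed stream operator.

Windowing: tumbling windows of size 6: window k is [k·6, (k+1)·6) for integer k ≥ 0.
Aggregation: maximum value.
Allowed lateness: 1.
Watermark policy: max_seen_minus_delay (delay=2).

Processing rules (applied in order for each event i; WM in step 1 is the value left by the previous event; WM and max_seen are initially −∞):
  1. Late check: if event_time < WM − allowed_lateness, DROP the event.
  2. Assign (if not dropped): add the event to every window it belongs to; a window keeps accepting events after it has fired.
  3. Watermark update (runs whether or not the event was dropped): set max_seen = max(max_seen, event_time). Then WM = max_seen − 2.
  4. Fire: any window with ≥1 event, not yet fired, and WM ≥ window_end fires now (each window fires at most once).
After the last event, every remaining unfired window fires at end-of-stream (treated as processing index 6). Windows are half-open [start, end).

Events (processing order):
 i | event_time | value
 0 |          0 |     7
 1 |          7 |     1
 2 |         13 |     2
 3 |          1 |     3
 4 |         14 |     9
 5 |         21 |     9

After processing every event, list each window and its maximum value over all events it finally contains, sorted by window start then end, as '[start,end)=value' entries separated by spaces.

[0,6)=7 [6,12)=1 [12,18)=9 [18,24)=9

i=0 t=0 v=7: → [0,6); WM=-2
i=1 t=7 v=1: → [6,12); WM=5
i=2 t=13 v=2: → [12,18); WM=11; [0,6) fires=7
i=3 t=1 v=3: DROP (t<11-1); WM=11
i=4 t=14 v=9: → [12,18); WM=12; [6,12) fires=1
i=5 t=21 v=9: → [18,24); WM=19; [12,18) fires=9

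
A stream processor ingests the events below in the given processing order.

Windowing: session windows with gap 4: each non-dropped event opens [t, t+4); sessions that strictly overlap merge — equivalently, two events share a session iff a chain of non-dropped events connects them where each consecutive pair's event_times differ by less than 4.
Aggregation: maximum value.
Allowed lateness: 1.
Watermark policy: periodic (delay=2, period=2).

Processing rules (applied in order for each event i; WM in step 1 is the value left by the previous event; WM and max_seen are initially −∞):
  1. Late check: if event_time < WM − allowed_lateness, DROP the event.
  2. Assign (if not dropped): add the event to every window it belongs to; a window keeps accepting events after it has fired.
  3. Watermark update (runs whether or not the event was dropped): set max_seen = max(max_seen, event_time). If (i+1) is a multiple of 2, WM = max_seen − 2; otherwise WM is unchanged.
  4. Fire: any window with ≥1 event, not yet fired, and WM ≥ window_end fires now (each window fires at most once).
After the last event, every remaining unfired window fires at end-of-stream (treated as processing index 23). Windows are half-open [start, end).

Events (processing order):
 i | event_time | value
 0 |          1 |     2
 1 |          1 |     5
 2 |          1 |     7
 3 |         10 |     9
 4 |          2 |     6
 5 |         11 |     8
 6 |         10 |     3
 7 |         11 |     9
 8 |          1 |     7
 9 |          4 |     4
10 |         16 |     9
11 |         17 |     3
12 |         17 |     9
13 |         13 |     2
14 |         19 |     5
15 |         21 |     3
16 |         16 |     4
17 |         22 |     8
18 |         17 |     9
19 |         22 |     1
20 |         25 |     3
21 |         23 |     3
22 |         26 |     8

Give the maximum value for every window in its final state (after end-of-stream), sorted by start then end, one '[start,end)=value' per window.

[1,5)=7 [10,15)=9 [16,30)=9

i=0 t=1 v=2: → [1,5); WM=−∞
i=1 t=1 v=5: → [1,5); WM=-1
i=2 t=1 v=7: → [1,5); WM=-1
i=3 t=10 v=9: → [10,14); WM=8
i=4 t=2 v=6: DROP (t<8-1); WM=8
i=5 t=11 v=8: → [10,15); WM=9
i=6 t=10 v=3: → [10,15); WM=9
i=7 t=11 v=9: → [10,15); WM=9
i=8 t=1 v=7: DROP (t<9-1); WM=9
i=9 t=4 v=4: DROP (t<9-1); WM=9
i=10 t=16 v=9: → [16,20); WM=9
i=11 t=17 v=3: → [16,21); WM=15
i=12 t=17 v=9: → [16,21); WM=15
i=13 t=13 v=2: DROP (t<15-1); WM=15
i=14 t=19 v=5: → [16,23); WM=15
i=15 t=21 v=3: → [16,25); WM=19
i=16 t=16 v=4: DROP (t<19-1); WM=19
i=17 t=22 v=8: → [16,26); WM=20
i=18 t=17 v=9: DROP (t<20-1); WM=20
i=19 t=22 v=1: → [16,26); WM=20
i=20 t=25 v=3: → [16,29); WM=20
i=21 t=23 v=3: → [16,29); WM=23
i=22 t=26 v=8: → [16,30); WM=23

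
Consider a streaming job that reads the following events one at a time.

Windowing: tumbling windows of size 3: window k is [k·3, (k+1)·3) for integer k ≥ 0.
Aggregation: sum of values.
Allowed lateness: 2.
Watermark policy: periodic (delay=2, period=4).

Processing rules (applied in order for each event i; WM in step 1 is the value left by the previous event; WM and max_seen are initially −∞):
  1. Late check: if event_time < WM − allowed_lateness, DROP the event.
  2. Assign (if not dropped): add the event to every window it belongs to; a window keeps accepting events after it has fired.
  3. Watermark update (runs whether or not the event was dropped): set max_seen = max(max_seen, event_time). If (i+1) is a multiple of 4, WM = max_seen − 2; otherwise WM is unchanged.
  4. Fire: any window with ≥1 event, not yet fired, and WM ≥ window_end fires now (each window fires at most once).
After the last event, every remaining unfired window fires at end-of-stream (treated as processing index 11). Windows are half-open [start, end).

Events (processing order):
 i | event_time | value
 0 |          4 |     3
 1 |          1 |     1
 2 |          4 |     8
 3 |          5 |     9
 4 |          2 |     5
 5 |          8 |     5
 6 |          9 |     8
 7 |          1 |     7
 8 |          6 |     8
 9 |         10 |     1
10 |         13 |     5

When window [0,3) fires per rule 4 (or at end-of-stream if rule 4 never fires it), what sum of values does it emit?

i=0 t=4 v=3: → [3,6); WM=−∞
i=1 t=1 v=1: → [0,3); WM=−∞
i=2 t=4 v=8: → [3,6); WM=−∞
i=3 t=5 v=9: → [3,6); WM=3; [0,3) fires=1
i=4 t=2 v=5: → [0,3); WM=3
i=5 t=8 v=5: → [6,9); WM=3
i=6 t=9 v=8: → [9,12); WM=3
i=7 t=1 v=7: → [0,3); WM=7; [3,6) fires=20
i=8 t=6 v=8: → [6,9); WM=7
i=9 t=10 v=1: → [9,12); WM=7
i=10 t=13 v=5: → [12,15); WM=7

1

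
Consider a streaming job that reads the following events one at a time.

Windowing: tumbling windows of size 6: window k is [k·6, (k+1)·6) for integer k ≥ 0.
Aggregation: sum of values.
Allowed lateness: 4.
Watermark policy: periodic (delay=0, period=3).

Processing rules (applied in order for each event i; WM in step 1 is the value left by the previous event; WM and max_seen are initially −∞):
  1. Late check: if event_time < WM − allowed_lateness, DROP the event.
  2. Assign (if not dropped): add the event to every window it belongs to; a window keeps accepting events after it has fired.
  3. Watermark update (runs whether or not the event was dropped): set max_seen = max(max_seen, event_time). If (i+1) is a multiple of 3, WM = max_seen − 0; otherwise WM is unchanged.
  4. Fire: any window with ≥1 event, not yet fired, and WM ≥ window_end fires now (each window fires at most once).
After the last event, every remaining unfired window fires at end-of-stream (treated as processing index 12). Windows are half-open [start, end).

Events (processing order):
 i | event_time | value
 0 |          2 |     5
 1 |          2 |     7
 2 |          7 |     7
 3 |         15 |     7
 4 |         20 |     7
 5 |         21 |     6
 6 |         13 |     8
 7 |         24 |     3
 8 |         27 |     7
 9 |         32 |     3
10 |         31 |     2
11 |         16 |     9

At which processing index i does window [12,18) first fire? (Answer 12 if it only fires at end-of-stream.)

5

i=0 t=2 v=5: → [0,6); WM=−∞
i=1 t=2 v=7: → [0,6); WM=−∞
i=2 t=7 v=7: → [6,12); WM=7; [0,6) fires=12
i=3 t=15 v=7: → [12,18); WM=7
i=4 t=20 v=7: → [18,24); WM=7
i=5 t=21 v=6: → [18,24); WM=21; [6,12) fires=7 [12,18) fires=7
i=6 t=13 v=8: DROP (t<21-4); WM=21
i=7 t=24 v=3: → [24,30); WM=21
i=8 t=27 v=7: → [24,30); WM=27; [18,24) fires=13
i=9 t=32 v=3: → [30,36); WM=27
i=10 t=31 v=2: → [30,36); WM=27
i=11 t=16 v=9: DROP (t<27-4); WM=32; [24,30) fires=10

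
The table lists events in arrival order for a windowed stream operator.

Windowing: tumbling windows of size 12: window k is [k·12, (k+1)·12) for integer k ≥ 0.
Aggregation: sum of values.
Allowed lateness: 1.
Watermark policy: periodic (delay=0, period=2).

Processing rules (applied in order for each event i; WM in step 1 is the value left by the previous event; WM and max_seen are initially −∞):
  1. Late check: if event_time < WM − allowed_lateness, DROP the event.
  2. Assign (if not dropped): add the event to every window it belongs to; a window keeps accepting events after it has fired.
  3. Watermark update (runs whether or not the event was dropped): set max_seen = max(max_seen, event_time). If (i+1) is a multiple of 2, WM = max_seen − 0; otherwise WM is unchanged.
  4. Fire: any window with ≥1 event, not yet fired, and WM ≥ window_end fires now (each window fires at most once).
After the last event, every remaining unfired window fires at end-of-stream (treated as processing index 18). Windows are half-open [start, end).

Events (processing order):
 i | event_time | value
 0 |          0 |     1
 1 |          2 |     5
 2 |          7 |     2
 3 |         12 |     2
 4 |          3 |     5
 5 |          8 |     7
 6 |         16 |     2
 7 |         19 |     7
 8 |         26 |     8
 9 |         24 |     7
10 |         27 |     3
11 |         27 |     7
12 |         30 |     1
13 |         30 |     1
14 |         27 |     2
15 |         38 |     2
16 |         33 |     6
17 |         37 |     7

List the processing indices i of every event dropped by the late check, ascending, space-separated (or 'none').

4 5 14 16

i=0 t=0 v=1: → [0,12); WM=−∞
i=1 t=2 v=5: → [0,12); WM=2
i=2 t=7 v=2: → [0,12); WM=2
i=3 t=12 v=2: → [12,24); WM=12; [0,12) fires=8
i=4 t=3 v=5: DROP (t<12-1); WM=12
i=5 t=8 v=7: DROP (t<12-1); WM=12
i=6 t=16 v=2: → [12,24); WM=12
i=7 t=19 v=7: → [12,24); WM=19
i=8 t=26 v=8: → [24,36); WM=19
i=9 t=24 v=7: → [24,36); WM=26; [12,24) fires=11
i=10 t=27 v=3: → [24,36); WM=26
i=11 t=27 v=7: → [24,36); WM=27
i=12 t=30 v=1: → [24,36); WM=27
i=13 t=30 v=1: → [24,36); WM=30
i=14 t=27 v=2: DROP (t<30-1); WM=30
i=15 t=38 v=2: → [36,48); WM=38; [24,36) fires=27
i=16 t=33 v=6: DROP (t<38-1); WM=38
i=17 t=37 v=7: → [36,48); WM=38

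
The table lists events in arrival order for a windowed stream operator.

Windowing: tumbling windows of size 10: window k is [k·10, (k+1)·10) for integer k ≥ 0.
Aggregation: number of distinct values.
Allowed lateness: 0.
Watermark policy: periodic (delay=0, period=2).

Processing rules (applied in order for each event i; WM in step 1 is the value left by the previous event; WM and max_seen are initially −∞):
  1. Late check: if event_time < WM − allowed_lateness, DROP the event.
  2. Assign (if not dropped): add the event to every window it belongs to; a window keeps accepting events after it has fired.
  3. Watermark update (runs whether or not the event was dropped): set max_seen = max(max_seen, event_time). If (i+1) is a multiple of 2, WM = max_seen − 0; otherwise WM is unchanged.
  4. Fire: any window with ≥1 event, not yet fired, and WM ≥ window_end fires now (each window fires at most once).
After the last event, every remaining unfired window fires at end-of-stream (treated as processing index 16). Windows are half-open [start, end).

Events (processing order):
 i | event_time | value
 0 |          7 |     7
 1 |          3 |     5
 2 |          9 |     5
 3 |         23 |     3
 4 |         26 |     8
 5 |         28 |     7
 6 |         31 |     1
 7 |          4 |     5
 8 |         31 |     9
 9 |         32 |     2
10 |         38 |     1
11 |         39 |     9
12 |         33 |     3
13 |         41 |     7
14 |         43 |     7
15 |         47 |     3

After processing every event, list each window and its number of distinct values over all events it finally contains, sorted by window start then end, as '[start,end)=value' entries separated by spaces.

[0,10)=2 [20,30)=3 [30,40)=3 [40,50)=2

i=0 t=7 v=7: → [0,10); WM=−∞
i=1 t=3 v=5: → [0,10); WM=7
i=2 t=9 v=5: → [0,10); WM=7
i=3 t=23 v=3: → [20,30); WM=23; [0,10) fires=2
i=4 t=26 v=8: → [20,30); WM=23
i=5 t=28 v=7: → [20,30); WM=28
i=6 t=31 v=1: → [30,40); WM=28
i=7 t=4 v=5: DROP (t<28-0); WM=31; [20,30) fires=3
i=8 t=31 v=9: → [30,40); WM=31
i=9 t=32 v=2: → [30,40); WM=32
i=10 t=38 v=1: → [30,40); WM=32
i=11 t=39 v=9: → [30,40); WM=39
i=12 t=33 v=3: DROP (t<39-0); WM=39
i=13 t=41 v=7: → [40,50); WM=41; [30,40) fires=3
i=14 t=43 v=7: → [40,50); WM=41
i=15 t=47 v=3: → [40,50); WM=47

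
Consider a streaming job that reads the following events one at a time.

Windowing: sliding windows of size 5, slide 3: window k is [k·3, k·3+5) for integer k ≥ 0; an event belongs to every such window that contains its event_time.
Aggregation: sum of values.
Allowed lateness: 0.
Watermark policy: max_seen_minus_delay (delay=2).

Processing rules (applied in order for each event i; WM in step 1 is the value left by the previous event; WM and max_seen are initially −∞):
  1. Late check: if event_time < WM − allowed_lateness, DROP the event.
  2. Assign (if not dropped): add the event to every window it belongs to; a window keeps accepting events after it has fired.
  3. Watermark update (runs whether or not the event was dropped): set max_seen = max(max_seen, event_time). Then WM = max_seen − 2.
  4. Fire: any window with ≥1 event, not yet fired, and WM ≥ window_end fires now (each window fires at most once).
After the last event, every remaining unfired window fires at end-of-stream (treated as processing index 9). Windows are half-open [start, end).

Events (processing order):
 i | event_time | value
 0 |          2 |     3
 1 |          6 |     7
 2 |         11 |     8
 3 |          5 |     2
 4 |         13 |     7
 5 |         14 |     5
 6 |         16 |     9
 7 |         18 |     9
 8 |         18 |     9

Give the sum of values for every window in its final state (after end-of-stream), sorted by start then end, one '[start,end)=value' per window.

[0,5)=3 [3,8)=7 [6,11)=7 [9,14)=15 [12,17)=21 [15,20)=27 [18,23)=18

i=0 t=2 v=3: → [0,5); WM=0
i=1 t=6 v=7: → [6,11),[3,8); WM=4
i=2 t=11 v=8: → [9,14); WM=9; [0,5) fires=3 [3,8) fires=7
i=3 t=5 v=2: DROP (t<9-0); WM=9
i=4 t=13 v=7: → [12,17),[9,14); WM=11; [6,11) fires=7
i=5 t=14 v=5: → [12,17); WM=12
i=6 t=16 v=9: → [15,20),[12,17); WM=14; [9,14) fires=15
i=7 t=18 v=9: → [18,23),[15,20); WM=16
i=8 t=18 v=9: → [18,23),[15,20); WM=16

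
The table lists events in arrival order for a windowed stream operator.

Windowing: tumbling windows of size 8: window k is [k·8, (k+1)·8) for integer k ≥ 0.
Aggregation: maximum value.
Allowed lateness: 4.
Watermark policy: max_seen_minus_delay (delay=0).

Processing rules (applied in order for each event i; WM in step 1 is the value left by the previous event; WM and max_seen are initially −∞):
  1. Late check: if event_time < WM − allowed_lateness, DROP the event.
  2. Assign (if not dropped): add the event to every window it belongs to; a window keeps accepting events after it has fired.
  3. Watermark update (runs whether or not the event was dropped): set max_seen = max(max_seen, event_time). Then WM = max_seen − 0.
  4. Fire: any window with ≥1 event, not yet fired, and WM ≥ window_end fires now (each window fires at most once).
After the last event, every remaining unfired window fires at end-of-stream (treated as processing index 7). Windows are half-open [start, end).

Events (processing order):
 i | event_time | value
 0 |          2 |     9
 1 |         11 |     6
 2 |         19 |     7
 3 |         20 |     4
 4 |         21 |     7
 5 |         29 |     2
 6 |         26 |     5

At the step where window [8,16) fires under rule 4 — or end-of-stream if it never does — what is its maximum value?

6

i=0 t=2 v=9: → [0,8); WM=2
i=1 t=11 v=6: → [8,16); WM=11; [0,8) fires=9
i=2 t=19 v=7: → [16,24); WM=19; [8,16) fires=6
i=3 t=20 v=4: → [16,24); WM=20
i=4 t=21 v=7: → [16,24); WM=21
i=5 t=29 v=2: → [24,32); WM=29; [16,24) fires=7
i=6 t=26 v=5: → [24,32); WM=29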